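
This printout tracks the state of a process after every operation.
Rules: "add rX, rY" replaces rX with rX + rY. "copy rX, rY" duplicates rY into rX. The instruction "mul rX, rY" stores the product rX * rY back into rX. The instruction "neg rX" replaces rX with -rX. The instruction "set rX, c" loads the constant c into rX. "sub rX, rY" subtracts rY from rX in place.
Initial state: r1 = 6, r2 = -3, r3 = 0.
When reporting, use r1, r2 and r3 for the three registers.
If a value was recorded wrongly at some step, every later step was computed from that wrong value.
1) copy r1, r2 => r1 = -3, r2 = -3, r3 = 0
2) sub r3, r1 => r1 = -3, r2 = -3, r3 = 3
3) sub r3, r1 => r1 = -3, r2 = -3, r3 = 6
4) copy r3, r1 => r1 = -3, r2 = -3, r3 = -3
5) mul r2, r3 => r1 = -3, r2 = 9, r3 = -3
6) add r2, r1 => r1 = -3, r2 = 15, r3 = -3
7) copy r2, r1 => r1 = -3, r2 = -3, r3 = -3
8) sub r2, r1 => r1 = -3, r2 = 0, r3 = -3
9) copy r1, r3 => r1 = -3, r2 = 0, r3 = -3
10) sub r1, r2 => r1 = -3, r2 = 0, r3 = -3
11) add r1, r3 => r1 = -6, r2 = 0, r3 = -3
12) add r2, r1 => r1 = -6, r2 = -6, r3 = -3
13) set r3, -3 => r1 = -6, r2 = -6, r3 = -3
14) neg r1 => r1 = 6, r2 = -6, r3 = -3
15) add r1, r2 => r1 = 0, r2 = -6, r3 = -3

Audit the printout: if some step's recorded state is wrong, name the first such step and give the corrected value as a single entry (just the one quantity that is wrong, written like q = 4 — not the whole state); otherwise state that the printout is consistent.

Recomputing the run from the initial state:
step 1: r1 = -3, r2 = -3, r3 = 0
step 2: r1 = -3, r2 = -3, r3 = 3
step 3: r1 = -3, r2 = -3, r3 = 6
step 4: r1 = -3, r2 = -3, r3 = -3
step 5: r1 = -3, r2 = 9, r3 = -3
step 6: r1 = -3, r2 = 6, r3 = -3
step 7: r1 = -3, r2 = -3, r3 = -3
step 8: r1 = -3, r2 = 0, r3 = -3
step 9: r1 = -3, r2 = 0, r3 = -3
step 10: r1 = -3, r2 = 0, r3 = -3
step 11: r1 = -6, r2 = 0, r3 = -3
step 12: r1 = -6, r2 = -6, r3 = -3
step 13: r1 = -6, r2 = -6, r3 = -3
step 14: r1 = 6, r2 = -6, r3 = -3
step 15: r1 = 0, r2 = -6, r3 = -3
The first disagreement with the printout is at step 6, where the value should be r2 = 6.

step 6, r2 = 6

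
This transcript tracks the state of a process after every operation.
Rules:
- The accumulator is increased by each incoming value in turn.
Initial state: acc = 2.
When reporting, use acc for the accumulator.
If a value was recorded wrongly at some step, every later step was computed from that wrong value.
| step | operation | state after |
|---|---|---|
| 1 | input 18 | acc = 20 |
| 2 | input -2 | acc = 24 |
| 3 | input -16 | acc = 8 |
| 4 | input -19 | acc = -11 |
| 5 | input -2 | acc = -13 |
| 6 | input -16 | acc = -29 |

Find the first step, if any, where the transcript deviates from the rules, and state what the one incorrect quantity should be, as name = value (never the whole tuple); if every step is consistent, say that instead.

step 2, acc = 18

Step 1: acc = 2 + 18 = 20 — agrees with the transcript.
Step 2: acc = 20 + -2 = 18 — this is not what the transcript shows.
First incorrect step: 2; the correct value is acc = 18.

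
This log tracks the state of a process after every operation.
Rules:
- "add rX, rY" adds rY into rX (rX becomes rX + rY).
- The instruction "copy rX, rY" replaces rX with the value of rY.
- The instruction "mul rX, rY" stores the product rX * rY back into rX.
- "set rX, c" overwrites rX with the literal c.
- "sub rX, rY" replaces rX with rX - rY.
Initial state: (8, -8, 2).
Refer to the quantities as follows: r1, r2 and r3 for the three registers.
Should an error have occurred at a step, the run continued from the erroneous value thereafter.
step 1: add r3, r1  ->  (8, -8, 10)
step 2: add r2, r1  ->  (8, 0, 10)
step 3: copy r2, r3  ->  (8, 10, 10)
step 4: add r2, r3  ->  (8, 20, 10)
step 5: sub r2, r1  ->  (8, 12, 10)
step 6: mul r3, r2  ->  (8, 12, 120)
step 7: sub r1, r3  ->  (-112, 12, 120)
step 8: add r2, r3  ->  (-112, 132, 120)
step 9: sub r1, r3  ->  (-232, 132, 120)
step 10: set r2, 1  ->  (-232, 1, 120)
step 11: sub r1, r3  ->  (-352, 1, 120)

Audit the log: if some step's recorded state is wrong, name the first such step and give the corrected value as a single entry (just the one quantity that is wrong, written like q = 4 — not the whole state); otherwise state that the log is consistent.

Recomputing the run from the initial state:
step 1: r1 = 8, r2 = -8, r3 = 10
step 2: r1 = 8, r2 = 0, r3 = 10
step 3: r1 = 8, r2 = 10, r3 = 10
step 4: r1 = 8, r2 = 20, r3 = 10
step 5: r1 = 8, r2 = 12, r3 = 10
step 6: r1 = 8, r2 = 12, r3 = 120
step 7: r1 = -112, r2 = 12, r3 = 120
step 8: r1 = -112, r2 = 132, r3 = 120
step 9: r1 = -232, r2 = 132, r3 = 120
step 10: r1 = -232, r2 = 1, r3 = 120
step 11: r1 = -352, r2 = 1, r3 = 120
This matches the log at every step.

no error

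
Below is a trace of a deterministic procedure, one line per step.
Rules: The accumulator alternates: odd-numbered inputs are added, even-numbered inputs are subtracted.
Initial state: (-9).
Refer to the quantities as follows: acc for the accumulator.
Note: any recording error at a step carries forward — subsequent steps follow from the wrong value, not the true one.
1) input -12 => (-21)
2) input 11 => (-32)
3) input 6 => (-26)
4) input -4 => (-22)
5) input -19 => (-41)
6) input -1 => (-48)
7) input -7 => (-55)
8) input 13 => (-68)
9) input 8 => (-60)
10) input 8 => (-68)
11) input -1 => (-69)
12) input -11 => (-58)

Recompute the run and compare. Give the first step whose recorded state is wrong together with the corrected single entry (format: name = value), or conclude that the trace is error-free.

Recomputing the run from the initial state:
step 1: acc = -21
step 2: acc = -32
step 3: acc = -26
step 4: acc = -22
step 5: acc = -41
step 6: acc = -40
step 7: acc = -47
step 8: acc = -60
step 9: acc = -52
step 10: acc = -60
step 11: acc = -61
step 12: acc = -50
The first disagreement with the trace is at step 6, where the value should be acc = -40.

step 6, acc = -40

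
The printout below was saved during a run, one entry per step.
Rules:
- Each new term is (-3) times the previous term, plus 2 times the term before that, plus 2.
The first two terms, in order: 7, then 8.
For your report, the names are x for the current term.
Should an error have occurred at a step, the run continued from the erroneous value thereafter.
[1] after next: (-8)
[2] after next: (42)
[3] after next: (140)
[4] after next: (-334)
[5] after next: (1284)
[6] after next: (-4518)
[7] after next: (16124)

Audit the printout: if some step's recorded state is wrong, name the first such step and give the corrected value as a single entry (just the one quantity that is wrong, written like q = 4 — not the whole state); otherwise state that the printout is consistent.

step 3, x = -140

Recomputing the run from the initial state:
step 1: x = -8
step 2: x = 42
step 3: x = -140
step 4: x = 506
step 5: x = -1796
step 6: x = 6402
step 7: x = -22796
The first disagreement with the printout is at step 3, where the value should be x = -140.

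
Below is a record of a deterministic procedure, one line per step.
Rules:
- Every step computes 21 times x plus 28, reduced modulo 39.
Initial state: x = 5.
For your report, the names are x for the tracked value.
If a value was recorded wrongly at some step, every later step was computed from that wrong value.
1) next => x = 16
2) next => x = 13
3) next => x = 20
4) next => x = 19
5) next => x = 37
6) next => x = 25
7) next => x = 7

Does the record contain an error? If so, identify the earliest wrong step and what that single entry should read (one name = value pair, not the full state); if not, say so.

1. x = (21*5 + 28) mod 39 = 16 (checks out)
2. x = (21*16 + 28) mod 39 = 13 (agrees with the record)
3. x = (21*13 + 28) mod 39 = 28 (first mismatch against the record)
That makes step 3 the first incorrect line — x = 28 is what it should show.

step 3, x = 28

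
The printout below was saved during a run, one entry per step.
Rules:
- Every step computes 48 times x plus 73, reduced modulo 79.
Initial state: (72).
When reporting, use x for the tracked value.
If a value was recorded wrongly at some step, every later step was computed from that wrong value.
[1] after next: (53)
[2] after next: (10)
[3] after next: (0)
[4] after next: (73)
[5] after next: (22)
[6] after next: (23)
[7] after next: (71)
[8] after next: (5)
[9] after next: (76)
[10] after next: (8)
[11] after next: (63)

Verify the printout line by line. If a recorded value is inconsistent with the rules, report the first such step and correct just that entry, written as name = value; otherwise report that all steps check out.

step 11, x = 62

step 1: x = (48*72 + 73) mod 79 = 53 -> same as recorded
step 2: x = (48*53 + 73) mod 79 = 10 -> consistent with the printout
step 3: x = (48*10 + 73) mod 79 = 0 -> in agreement
step 4: x = (48*0 + 73) mod 79 = 73 -> same as recorded
step 5: x = (48*73 + 73) mod 79 = 22 -> same as recorded
step 6: x = (48*22 + 73) mod 79 = 23 -> in agreement
step 7: x = (48*23 + 73) mod 79 = 71 -> matches
step 8: x = (48*71 + 73) mod 79 = 5 -> in agreement
step 9: x = (48*5 + 73) mod 79 = 76 -> exactly as logged
step 10: x = (48*76 + 73) mod 79 = 8 -> agrees with the printout
step 11: x = (48*8 + 73) mod 79 = 62 -> first mismatch against the printout
So the first discrepancy is step 11, where the right value is x = 62.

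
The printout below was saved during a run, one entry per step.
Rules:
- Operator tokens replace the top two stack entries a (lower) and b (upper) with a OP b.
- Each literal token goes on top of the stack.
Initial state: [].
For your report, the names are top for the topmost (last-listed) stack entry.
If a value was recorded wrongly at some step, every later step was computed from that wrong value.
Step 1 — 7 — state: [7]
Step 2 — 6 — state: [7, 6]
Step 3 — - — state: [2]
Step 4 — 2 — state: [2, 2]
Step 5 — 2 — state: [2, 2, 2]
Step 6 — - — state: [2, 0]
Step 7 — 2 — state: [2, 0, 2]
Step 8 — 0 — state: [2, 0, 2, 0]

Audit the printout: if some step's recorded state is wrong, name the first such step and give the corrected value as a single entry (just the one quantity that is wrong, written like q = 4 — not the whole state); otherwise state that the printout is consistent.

step 3, top = 1

step 1: push 7: top = 7 -> in agreement
step 2: push 6: top = 6 -> no discrepancy
step 3: 7 - 6 = 1 -> the recorded entry deviates here
The earliest wrong entry is at step 3: it should read top = 1.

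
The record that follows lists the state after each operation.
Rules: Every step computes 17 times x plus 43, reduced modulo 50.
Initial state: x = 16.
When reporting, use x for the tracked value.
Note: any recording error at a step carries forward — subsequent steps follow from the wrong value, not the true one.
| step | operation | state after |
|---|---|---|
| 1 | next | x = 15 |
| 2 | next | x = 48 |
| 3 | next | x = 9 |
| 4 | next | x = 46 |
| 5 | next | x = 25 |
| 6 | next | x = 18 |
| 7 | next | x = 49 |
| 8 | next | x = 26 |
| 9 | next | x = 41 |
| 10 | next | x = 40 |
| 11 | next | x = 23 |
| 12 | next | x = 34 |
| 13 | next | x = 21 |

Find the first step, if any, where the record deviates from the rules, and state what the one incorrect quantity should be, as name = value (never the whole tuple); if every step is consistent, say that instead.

step 9, x = 35

Recomputing the run from the initial state:
step 1: x = 15
step 2: x = 48
step 3: x = 9
step 4: x = 46
step 5: x = 25
step 6: x = 18
step 7: x = 49
step 8: x = 26
step 9: x = 35
step 10: x = 38
step 11: x = 39
step 12: x = 6
step 13: x = 45
The first disagreement with the record is at step 9, where the value should be x = 35.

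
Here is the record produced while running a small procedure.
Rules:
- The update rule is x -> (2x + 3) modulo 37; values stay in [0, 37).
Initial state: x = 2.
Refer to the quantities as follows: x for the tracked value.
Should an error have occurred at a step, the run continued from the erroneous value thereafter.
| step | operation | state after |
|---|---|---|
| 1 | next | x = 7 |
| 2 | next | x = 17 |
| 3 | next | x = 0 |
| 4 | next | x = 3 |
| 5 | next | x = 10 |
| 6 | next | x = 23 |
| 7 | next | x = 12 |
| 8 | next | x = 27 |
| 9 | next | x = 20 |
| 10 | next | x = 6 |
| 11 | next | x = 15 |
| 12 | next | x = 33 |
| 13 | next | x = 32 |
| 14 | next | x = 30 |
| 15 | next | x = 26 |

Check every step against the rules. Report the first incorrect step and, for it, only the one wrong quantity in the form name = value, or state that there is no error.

step 5, x = 9

1. x = (2*2 + 3) mod 37 = 7 (consistent with the record)
2. x = (2*7 + 3) mod 37 = 17 (consistent with the record)
3. x = (2*17 + 3) mod 37 = 0 (confirmed correct)
4. x = (2*0 + 3) mod 37 = 3 (no discrepancy)
5. x = (2*3 + 3) mod 37 = 9 (first mismatch against the record)
Conclusion: step 5 carries the first error; the entry should be x = 9.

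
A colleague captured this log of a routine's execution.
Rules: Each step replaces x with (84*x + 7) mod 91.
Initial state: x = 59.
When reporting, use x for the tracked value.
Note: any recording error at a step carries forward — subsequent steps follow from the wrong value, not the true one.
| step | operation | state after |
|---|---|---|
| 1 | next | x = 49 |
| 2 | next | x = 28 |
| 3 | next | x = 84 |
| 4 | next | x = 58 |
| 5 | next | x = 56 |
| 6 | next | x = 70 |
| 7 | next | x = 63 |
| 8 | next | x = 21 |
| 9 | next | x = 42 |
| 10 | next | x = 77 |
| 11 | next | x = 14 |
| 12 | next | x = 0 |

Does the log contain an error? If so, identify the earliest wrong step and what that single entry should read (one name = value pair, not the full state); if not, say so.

step 1: x = (84*59 + 7) mod 91 = 49 -> verified
step 2: x = (84*49 + 7) mod 91 = 28 -> verified
step 3: x = (84*28 + 7) mod 91 = 84 -> agrees with the log
step 4: x = (84*84 + 7) mod 91 = 56 -> the entry is off here
Conclusion: step 4 carries the first error; the entry should be x = 56.

step 4, x = 56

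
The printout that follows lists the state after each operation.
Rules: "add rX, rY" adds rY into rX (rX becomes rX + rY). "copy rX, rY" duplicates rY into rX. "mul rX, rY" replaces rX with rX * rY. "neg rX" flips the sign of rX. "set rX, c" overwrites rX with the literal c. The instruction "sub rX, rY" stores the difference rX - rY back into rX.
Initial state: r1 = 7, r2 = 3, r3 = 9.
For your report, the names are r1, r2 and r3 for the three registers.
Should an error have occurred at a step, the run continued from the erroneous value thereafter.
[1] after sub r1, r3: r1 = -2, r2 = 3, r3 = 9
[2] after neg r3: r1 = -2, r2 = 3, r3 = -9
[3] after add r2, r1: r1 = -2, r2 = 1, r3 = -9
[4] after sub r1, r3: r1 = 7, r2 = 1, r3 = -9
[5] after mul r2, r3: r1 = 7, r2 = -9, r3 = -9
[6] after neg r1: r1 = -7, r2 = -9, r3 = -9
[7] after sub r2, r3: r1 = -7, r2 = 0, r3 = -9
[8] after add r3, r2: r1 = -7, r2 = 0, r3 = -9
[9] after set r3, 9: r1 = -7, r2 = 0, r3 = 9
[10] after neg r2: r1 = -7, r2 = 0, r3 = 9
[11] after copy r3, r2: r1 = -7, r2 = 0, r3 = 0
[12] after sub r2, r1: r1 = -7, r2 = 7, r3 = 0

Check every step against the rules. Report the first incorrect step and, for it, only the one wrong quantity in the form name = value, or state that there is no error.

no error

step 1: r1 = 7 - 9 = -2 -> verified
step 2: r3 = -(9) = -9 -> verified
step 3: r2 = 3 + -2 = 1 -> agrees with the printout
step 4: r1 = -2 - -9 = 7 -> exactly as logged
step 5: r2 = 1 * -9 = -9 -> matches
step 6: r1 = -(7) = -7 -> confirmed correct
step 7: r2 = -9 - -9 = 0 -> consistent with the printout
step 8: r3 = -9 + 0 = -9 -> no discrepancy
step 9: r3 = 9 -> checks out
step 10: r2 = -(0) = 0 -> verified
step 11: r3 = 0 -> matches
step 12: r2 = 0 - -7 = 7 -> agrees with the printout
All entries verified; no error found.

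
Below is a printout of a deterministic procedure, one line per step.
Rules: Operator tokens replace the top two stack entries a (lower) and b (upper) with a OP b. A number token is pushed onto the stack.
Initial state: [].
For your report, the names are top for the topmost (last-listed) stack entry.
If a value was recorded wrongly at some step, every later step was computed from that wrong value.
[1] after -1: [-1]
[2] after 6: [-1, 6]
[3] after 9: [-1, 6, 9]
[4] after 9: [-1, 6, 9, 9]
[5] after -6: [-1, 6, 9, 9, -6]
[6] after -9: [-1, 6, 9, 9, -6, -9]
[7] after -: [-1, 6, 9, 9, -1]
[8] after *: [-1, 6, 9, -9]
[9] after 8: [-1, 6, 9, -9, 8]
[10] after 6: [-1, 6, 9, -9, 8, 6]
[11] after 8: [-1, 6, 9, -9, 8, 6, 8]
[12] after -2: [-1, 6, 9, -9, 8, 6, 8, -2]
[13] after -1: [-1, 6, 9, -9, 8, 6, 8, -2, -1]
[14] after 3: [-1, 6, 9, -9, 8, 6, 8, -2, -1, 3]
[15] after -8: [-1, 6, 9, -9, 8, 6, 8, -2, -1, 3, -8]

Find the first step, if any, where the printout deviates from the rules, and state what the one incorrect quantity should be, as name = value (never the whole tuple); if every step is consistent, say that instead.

1. push -1: top = -1 (consistent with the printout)
2. push 6: top = 6 (same as recorded)
3. push 9: top = 9 (checks out)
4. push 9: top = 9 (matches)
5. push -6: top = -6 (consistent with the printout)
6. push -9: top = -9 (verified)
7. -6 - -9 = 3 (the recorded entry deviates here)
The earliest wrong entry is at step 7: it should read top = 3.

step 7, top = 3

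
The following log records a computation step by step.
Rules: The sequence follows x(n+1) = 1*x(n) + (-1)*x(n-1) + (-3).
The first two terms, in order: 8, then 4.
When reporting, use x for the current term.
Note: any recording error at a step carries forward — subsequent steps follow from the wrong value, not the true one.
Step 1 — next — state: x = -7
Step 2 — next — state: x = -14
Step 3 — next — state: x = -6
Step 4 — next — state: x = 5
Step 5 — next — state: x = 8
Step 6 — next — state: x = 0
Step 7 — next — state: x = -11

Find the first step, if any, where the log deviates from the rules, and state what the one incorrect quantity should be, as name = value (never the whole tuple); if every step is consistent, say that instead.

step 1: x = 1*(4) + (-1)*(8) + (-3) = -7 -> in agreement
step 2: x = 1*(-7) + (-1)*(4) + (-3) = -14 -> matches
step 3: x = 1*(-14) + (-1)*(-7) + (-3) = -10 -> a discrepancy with the log
First incorrect step: 3; the correct value is x = -10.

step 3, x = -10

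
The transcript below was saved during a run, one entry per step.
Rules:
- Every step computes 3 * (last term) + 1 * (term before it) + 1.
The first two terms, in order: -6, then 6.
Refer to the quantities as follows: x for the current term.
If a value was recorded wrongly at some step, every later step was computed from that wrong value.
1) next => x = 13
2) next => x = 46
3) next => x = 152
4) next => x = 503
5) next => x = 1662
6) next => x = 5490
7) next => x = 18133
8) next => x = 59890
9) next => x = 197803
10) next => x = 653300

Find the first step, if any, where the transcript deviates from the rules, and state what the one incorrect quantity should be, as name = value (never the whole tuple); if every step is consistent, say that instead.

step 9, x = 197804

Recomputing the run from the initial state:
step 1: x = 13
step 2: x = 46
step 3: x = 152
step 4: x = 503
step 5: x = 1662
step 6: x = 5490
step 7: x = 18133
step 8: x = 59890
step 9: x = 197804
step 10: x = 653303
The first disagreement with the transcript is at step 9, where the value should be x = 197804.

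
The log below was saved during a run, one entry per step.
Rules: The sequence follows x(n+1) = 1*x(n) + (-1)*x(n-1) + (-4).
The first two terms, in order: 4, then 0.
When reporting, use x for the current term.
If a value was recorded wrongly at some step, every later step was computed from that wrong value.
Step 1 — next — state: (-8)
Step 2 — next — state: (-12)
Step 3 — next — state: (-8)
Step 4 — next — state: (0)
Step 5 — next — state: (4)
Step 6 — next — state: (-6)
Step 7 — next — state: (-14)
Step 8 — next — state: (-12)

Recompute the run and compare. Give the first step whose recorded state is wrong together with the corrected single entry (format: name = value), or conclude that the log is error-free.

step 6, x = 0

step 1: x = 1*(0) + (-1)*(4) + (-4) = -8 -> verified
step 2: x = 1*(-8) + (-1)*(0) + (-4) = -12 -> in agreement
step 3: x = 1*(-12) + (-1)*(-8) + (-4) = -8 -> verified
step 4: x = 1*(-8) + (-1)*(-12) + (-4) = 0 -> confirmed correct
step 5: x = 1*(0) + (-1)*(-8) + (-4) = 4 -> verified
step 6: x = 1*(4) + (-1)*(0) + (-4) = 0 -> a discrepancy with the log
First incorrect step: 6; the correct value is x = 0.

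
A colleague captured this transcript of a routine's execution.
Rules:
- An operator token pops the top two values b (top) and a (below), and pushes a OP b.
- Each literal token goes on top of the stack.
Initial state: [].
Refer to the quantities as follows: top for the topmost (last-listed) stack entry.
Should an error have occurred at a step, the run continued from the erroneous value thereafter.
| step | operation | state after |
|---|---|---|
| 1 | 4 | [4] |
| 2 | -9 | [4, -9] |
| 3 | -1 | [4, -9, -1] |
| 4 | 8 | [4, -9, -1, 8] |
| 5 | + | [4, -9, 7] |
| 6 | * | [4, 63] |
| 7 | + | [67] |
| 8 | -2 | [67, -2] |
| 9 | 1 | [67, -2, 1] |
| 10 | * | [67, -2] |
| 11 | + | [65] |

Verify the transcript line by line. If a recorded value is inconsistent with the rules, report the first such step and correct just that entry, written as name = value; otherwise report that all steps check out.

Step 1: push 4: top = 4 — no discrepancy.
Step 2: push -9: top = -9 — verified.
Step 3: push -1: top = -1 — confirmed correct.
Step 4: push 8: top = 8 — same as recorded.
Step 5: -1 + 8 = 7 — in agreement.
Step 6: -9 * 7 = -63 — not what was recorded.
Conclusion: step 6 carries the first error; the entry should be top = -63.

step 6, top = -63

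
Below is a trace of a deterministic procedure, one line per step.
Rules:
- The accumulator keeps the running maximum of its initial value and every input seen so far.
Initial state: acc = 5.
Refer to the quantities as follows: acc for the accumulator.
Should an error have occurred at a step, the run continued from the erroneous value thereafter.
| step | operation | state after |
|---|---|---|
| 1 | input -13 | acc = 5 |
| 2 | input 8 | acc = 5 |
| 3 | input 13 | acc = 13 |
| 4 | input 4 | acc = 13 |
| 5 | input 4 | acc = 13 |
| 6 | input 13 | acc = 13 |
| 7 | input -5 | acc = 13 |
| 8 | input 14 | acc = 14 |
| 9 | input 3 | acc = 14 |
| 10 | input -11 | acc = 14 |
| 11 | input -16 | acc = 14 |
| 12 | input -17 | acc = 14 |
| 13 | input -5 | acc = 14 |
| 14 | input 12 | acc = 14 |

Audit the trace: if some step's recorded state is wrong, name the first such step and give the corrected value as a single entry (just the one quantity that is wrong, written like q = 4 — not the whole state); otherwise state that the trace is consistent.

1. acc = max(5, -13) = 5 (no discrepancy)
2. acc = max(5, 8) = 8 (the trace has a different value)
The earliest wrong entry is at step 2: it should read acc = 8.

step 2, acc = 8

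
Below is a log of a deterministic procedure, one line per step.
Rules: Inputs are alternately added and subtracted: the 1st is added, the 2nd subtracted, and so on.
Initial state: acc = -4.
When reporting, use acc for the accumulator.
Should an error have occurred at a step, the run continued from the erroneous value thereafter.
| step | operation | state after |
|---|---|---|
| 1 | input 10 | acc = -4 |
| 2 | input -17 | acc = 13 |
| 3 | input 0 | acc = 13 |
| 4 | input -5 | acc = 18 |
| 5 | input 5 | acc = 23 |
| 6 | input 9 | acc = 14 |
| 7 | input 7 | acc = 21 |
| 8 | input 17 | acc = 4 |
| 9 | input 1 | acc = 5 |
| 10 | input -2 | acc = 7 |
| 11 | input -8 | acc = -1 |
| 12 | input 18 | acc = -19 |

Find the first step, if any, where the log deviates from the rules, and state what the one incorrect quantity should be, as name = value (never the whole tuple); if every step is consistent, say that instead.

Step 1: acc = -4 + 10 = 6 — this is not what the log shows.
First deviation found at step 1; the corrected entry is acc = 6.

step 1, acc = 6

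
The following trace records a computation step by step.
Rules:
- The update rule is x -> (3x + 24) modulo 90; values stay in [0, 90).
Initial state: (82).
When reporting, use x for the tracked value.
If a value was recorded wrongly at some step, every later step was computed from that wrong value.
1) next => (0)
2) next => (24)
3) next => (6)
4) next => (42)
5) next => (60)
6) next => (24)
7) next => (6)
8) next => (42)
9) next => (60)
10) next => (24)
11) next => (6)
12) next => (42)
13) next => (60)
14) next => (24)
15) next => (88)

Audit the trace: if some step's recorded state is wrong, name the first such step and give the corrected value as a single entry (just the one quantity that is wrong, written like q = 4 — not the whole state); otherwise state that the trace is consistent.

step 15, x = 6

Recomputing the run from the initial state:
step 1: x = 0
step 2: x = 24
step 3: x = 6
step 4: x = 42
step 5: x = 60
step 6: x = 24
step 7: x = 6
step 8: x = 42
step 9: x = 60
step 10: x = 24
step 11: x = 6
step 12: x = 42
step 13: x = 60
step 14: x = 24
step 15: x = 6
The first disagreement with the trace is at step 15, where the value should be x = 6.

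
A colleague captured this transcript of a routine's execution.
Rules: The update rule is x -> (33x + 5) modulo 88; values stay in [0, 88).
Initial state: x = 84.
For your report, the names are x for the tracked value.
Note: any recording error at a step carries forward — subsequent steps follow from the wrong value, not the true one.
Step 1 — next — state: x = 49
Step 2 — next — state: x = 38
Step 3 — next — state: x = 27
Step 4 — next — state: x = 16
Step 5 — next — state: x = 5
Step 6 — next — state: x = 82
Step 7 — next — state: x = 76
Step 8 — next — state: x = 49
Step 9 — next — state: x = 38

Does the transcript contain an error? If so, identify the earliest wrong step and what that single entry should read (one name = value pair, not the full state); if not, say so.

Recomputing the run from the initial state:
step 1: x = 49
step 2: x = 38
step 3: x = 27
step 4: x = 16
step 5: x = 5
step 6: x = 82
step 7: x = 71
step 8: x = 60
step 9: x = 49
The first disagreement with the transcript is at step 7, where the value should be x = 71.

step 7, x = 71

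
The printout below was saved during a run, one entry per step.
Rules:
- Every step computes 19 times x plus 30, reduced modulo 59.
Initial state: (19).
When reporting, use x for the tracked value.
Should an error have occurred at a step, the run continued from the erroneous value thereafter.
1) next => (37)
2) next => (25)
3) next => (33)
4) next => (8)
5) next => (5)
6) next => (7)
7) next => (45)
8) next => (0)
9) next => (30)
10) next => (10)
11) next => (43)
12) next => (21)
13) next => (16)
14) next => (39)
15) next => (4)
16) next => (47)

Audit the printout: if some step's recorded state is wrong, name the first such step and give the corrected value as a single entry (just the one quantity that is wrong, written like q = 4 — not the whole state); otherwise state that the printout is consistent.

step 1: x = (19*19 + 30) mod 59 = 37 -> verified
step 2: x = (19*37 + 30) mod 59 = 25 -> no discrepancy
step 3: x = (19*25 + 30) mod 59 = 33 -> in agreement
step 4: x = (19*33 + 30) mod 59 = 8 -> confirmed correct
step 5: x = (19*8 + 30) mod 59 = 5 -> same as recorded
step 6: x = (19*5 + 30) mod 59 = 7 -> verified
step 7: x = (19*7 + 30) mod 59 = 45 -> verified
step 8: x = (19*45 + 30) mod 59 = 0 -> verified
step 9: x = (19*0 + 30) mod 59 = 30 -> in agreement
step 10: x = (19*30 + 30) mod 59 = 10 -> in agreement
step 11: x = (19*10 + 30) mod 59 = 43 -> verified
step 12: x = (19*43 + 30) mod 59 = 21 -> in agreement
step 13: x = (19*21 + 30) mod 59 = 16 -> confirmed correct
step 14: x = (19*16 + 30) mod 59 = 39 -> consistent with the printout
step 15: x = (19*39 + 30) mod 59 = 4 -> confirmed correct
step 16: x = (19*4 + 30) mod 59 = 47 -> checks out
All entries verified; no error found.

no error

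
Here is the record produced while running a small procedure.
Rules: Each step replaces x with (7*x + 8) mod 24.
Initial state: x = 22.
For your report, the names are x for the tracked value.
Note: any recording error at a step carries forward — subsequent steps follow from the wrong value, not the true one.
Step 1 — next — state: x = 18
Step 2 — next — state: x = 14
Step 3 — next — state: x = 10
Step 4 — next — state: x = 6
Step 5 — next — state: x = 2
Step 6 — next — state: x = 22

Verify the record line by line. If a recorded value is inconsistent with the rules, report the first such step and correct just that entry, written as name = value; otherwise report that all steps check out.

no error

1. x = (7*22 + 8) mod 24 = 18 (exactly as logged)
2. x = (7*18 + 8) mod 24 = 14 (in agreement)
3. x = (7*14 + 8) mod 24 = 10 (verified)
4. x = (7*10 + 8) mod 24 = 6 (consistent with the record)
5. x = (7*6 + 8) mod 24 = 2 (same as recorded)
6. x = (7*2 + 8) mod 24 = 22 (no discrepancy)
No step deviates from the rules.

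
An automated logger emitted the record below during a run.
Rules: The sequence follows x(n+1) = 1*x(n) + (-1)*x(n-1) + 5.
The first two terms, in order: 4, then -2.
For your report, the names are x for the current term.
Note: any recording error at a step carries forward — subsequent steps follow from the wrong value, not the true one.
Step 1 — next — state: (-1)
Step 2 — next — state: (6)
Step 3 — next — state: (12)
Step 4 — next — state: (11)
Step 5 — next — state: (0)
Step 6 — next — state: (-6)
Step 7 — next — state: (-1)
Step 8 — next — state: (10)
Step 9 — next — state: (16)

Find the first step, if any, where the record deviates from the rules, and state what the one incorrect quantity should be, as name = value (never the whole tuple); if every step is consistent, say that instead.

Recomputing the run from the initial state:
step 1: x = -1
step 2: x = 6
step 3: x = 12
step 4: x = 11
step 5: x = 4
step 6: x = -2
step 7: x = -1
step 8: x = 6
step 9: x = 12
The first disagreement with the record is at step 5, where the value should be x = 4.

step 5, x = 4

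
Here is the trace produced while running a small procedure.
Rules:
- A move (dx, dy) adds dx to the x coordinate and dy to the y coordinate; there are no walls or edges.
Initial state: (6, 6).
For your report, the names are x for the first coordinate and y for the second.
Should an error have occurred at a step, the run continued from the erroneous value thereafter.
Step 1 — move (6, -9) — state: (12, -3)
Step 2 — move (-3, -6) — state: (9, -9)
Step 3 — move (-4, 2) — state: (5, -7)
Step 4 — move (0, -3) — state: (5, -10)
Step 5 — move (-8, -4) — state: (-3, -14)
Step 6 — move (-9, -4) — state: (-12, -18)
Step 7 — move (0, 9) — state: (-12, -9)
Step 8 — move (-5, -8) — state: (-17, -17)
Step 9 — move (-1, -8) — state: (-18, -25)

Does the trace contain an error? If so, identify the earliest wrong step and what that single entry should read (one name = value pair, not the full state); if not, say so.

no error

Recomputing the run from the initial state:
step 1: x = 12, y = -3
step 2: x = 9, y = -9
step 3: x = 5, y = -7
step 4: x = 5, y = -10
step 5: x = -3, y = -14
step 6: x = -12, y = -18
step 7: x = -12, y = -9
step 8: x = -17, y = -17
step 9: x = -18, y = -25
This matches the trace at every step.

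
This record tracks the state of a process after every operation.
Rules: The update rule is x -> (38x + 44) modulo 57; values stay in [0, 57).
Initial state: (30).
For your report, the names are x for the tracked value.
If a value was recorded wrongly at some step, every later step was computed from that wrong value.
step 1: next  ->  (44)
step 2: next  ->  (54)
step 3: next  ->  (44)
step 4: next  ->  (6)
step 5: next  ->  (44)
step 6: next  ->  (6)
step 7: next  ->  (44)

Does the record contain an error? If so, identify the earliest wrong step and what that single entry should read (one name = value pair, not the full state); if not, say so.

step 2, x = 6

1. x = (38*30 + 44) mod 57 = 44 (confirmed correct)
2. x = (38*44 + 44) mod 57 = 6 (this is not what the record shows)
First incorrect step: 2; the correct value is x = 6.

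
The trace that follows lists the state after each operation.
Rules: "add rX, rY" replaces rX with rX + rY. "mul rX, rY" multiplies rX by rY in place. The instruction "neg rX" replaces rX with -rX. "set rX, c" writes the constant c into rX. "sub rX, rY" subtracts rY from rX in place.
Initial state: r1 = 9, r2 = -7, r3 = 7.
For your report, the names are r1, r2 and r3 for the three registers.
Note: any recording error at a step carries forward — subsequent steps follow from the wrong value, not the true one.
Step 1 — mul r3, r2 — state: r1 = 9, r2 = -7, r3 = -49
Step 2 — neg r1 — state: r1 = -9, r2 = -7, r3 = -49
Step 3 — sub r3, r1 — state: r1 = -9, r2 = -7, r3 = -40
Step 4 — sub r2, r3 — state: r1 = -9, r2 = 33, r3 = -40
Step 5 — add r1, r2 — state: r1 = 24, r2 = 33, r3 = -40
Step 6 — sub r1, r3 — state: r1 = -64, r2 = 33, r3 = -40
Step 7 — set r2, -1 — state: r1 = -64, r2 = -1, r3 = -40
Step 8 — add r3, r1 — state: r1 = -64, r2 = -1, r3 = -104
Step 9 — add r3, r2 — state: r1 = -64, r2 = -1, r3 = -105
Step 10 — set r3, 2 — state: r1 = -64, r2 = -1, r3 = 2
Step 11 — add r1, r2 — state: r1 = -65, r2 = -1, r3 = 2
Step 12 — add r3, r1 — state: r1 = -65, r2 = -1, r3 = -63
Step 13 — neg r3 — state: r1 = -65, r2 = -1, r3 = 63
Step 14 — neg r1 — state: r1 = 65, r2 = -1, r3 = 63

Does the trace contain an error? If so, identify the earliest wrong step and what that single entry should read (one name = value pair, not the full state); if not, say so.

1. r3 = 7 * -7 = -49 (confirmed correct)
2. r1 = -(9) = -9 (no discrepancy)
3. r3 = -49 - -9 = -40 (consistent with the trace)
4. r2 = -7 - -40 = 33 (confirmed correct)
5. r1 = -9 + 33 = 24 (no discrepancy)
6. r1 = 24 - -40 = 64 (first mismatch against the trace)
Conclusion: step 6 carries the first error; the entry should be r1 = 64.

step 6, r1 = 64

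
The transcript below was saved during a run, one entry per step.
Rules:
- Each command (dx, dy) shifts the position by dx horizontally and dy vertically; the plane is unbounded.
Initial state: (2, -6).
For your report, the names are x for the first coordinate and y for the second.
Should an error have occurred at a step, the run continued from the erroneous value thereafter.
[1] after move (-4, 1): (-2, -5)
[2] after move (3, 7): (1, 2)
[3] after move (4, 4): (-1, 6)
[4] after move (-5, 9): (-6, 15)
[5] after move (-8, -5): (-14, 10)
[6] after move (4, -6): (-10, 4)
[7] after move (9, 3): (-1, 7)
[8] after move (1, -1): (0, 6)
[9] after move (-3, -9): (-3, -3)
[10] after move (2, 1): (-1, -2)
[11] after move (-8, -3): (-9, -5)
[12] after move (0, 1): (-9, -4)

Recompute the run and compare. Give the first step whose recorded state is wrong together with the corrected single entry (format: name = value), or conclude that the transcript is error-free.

Recomputing the run from the initial state:
step 1: x = -2, y = -5
step 2: x = 1, y = 2
step 3: x = 5, y = 6
step 4: x = 0, y = 15
step 5: x = -8, y = 10
step 6: x = -4, y = 4
step 7: x = 5, y = 7
step 8: x = 6, y = 6
step 9: x = 3, y = -3
step 10: x = 5, y = -2
step 11: x = -3, y = -5
step 12: x = -3, y = -4
The first disagreement with the transcript is at step 3, where the value should be x = 5.

step 3, x = 5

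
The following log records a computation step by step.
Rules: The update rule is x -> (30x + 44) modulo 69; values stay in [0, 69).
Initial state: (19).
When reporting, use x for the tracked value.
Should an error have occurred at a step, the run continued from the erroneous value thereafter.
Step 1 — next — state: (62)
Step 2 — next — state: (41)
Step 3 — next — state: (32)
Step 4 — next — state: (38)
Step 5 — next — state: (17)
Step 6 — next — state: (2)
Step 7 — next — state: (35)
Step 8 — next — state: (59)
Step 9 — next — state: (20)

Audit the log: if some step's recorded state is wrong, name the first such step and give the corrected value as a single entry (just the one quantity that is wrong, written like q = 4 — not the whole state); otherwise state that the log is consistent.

step 5, x = 11

step 1: x = (30*19 + 44) mod 69 = 62 -> agrees with the log
step 2: x = (30*62 + 44) mod 69 = 41 -> consistent with the log
step 3: x = (30*41 + 44) mod 69 = 32 -> verified
step 4: x = (30*32 + 44) mod 69 = 38 -> same as recorded
step 5: x = (30*38 + 44) mod 69 = 11 -> first mismatch against the log
Conclusion: step 5 carries the first error; the entry should be x = 11.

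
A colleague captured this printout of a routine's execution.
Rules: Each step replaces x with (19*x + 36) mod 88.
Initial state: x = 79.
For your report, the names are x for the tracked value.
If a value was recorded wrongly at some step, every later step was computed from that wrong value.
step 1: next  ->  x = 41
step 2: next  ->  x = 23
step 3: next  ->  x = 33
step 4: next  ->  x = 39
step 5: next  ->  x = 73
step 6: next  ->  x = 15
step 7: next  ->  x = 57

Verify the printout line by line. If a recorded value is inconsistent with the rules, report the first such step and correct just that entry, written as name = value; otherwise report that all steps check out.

1. x = (19*79 + 36) mod 88 = 41 (checks out)
2. x = (19*41 + 36) mod 88 = 23 (matches)
3. x = (19*23 + 36) mod 88 = 33 (same as recorded)
4. x = (19*33 + 36) mod 88 = 47 (first mismatch against the printout)
Step 4 is the first one off; corrected, x = 47.

step 4, x = 47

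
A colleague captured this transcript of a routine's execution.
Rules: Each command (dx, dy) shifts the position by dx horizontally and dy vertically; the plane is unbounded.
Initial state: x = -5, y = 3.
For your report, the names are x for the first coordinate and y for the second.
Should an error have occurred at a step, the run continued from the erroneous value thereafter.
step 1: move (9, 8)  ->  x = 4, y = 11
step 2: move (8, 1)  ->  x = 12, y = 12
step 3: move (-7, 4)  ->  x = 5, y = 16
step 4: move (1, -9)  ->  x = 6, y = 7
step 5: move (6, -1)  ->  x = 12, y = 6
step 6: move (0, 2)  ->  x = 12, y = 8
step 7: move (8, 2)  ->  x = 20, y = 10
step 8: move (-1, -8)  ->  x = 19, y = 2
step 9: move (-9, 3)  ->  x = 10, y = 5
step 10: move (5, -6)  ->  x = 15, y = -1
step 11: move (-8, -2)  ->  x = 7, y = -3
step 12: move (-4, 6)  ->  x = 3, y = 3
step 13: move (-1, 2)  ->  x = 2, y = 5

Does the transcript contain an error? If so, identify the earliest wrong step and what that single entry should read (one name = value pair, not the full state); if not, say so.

no error

Recomputing the run from the initial state:
step 1: x = 4, y = 11
step 2: x = 12, y = 12
step 3: x = 5, y = 16
step 4: x = 6, y = 7
step 5: x = 12, y = 6
step 6: x = 12, y = 8
step 7: x = 20, y = 10
step 8: x = 19, y = 2
step 9: x = 10, y = 5
step 10: x = 15, y = -1
step 11: x = 7, y = -3
step 12: x = 3, y = 3
step 13: x = 2, y = 5
This matches the transcript at every step.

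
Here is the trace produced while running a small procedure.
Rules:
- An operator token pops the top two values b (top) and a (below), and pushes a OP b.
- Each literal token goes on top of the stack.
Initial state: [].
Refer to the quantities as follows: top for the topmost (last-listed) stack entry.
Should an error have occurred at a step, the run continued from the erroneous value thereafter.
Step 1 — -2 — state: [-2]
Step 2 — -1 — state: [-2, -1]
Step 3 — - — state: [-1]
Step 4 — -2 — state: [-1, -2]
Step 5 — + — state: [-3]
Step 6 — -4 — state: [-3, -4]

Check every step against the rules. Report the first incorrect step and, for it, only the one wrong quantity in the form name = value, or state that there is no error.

no error

Recomputing the run from the initial state:
step 1: [-2]
step 2: [-2, -1]
step 3: [-1]
step 4: [-1, -2]
step 5: [-3]
step 6: [-3, -4]
This matches the trace at every step.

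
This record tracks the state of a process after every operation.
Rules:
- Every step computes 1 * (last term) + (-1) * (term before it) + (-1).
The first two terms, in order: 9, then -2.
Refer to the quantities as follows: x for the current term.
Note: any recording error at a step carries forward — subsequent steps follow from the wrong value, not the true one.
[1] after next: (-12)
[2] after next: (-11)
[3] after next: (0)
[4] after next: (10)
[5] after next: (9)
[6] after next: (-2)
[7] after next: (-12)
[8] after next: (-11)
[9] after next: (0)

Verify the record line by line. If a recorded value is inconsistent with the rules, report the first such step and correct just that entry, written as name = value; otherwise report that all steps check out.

no error

Recomputing the run from the initial state:
step 1: x = -12
step 2: x = -11
step 3: x = 0
step 4: x = 10
step 5: x = 9
step 6: x = -2
step 7: x = -12
step 8: x = -11
step 9: x = 0
This matches the record at every step.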